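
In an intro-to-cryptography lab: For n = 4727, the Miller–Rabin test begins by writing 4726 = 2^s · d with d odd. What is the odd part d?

Halving: 4726 → 2363; 2363 is odd.
So 4726 = 2^1 · 2363.

2363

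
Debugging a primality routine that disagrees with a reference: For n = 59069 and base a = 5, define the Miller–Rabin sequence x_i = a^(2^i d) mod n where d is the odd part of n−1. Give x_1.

n − 1 = 59068 = 2^2 · 14767, so s = 2 and d = 14767.
x_0 = 5^14767 mod 59069 = 59068.
x_1 = 59068^2 mod 59069 = 1.

1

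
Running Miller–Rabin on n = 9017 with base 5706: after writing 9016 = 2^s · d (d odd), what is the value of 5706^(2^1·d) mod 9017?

5752

n − 1 = 9016 = 2^3 · 1127, so s = 3 and d = 1127.
x_0 = 5706^1127 mod 9017 = 3123.
x_1 = 3123^2 mod 9017 = 5752.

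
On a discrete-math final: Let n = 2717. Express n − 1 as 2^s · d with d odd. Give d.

Halving: 2716 → 1358 → 679; 679 is odd.
So 2716 = 2^2 · 679.

679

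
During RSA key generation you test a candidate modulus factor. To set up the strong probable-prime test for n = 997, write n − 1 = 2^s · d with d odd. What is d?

249

Halving: 996 → 498 → 249; 249 is odd.
So 996 = 2^2 · 249.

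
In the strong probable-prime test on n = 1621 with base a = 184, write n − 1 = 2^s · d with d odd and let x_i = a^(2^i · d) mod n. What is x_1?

1

n − 1 = 1620 = 2^2 · 405, so s = 2 and d = 405.
x_0 = 184^405 mod 1621 = 1.
x_1 = 1^2 mod 1621 = 1.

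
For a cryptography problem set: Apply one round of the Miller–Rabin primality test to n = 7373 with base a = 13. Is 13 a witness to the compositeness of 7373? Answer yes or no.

yes

n − 1 = 7372 = 2^2 · 1843, so s = 2 and d = 1843.
Repeated squaring mod 7373: 13^1 ≡ 13, 13^2 ≡ 169, 13^4 ≡ 6442, 13^8 ≡ 4120, 13^16 ≡ 1754, 13^32 ≡ 1975, 13^64 ≡ 308, 13^128 ≡ 6388, 13^256 ≡ 4362, 13^512 ≡ 4704, 13^1024 ≡ 1243.
1843 = 1024 + 512 + 256 + 32 + 16 + 2 + 1, so 13^1843 ≡ 1243·4704·4362·1975·1754·169·13 ≡ 312 (mod 7373).
x_0 = 13^1843 mod 7373 = 312.
x_0 is neither 1 nor 7372, so continue squaring.
x_1 = 312^2 mod 7373 = 1495.
Reached i = s−1 = 1 without hitting −1: 13 is a Miller–Rabin witness and 7373 is composite.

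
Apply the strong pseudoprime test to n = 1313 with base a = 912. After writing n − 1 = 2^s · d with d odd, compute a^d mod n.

n − 1 = 1312 = 2^5 · 41, so s = 5 and d = 41.
Repeated squaring mod 1313: 912^1 ≡ 912, 912^2 ≡ 615, 912^4 ≡ 81, 912^8 ≡ 1309, 912^16 ≡ 16, 912^32 ≡ 256.
41 = 32 + 8 + 1, so 912^41 ≡ 256·1309·912 ≡ 968 (mod 1313).

968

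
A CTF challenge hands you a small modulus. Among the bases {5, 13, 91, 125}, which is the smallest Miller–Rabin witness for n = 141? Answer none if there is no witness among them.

n − 1 = 140 = 2^2 · 35, so s = 2 and d = 35.
Base 5: x_0 = 5^35 mod 141 = 29. x_0 is neither 1 nor 140, so continue squaring. x_1 = 29^2 mod 141 = 136. Reached i = s−1 = 1 without hitting −1: 5 is a Miller–Rabin witness and 141 is composite.
Base 13: x_0 = 13^35 mod 141 = 85. x_0 is neither 1 nor 140, so continue squaring. x_1 = 85^2 mod 141 = 34. Reached i = s−1 = 1 without hitting −1: 13 is a Miller–Rabin witness and 141 is composite.
Base 91: x_0 = 91^35 mod 141 = 82. x_0 is neither 1 nor 140, so continue squaring. x_1 = 82^2 mod 141 = 97. Reached i = s−1 = 1 without hitting −1: 91 is a Miller–Rabin witness and 141 is composite.
Base 125: x_0 = 125^35 mod 141 = 137. x_0 is neither 1 nor 140, so continue squaring. x_1 = 137^2 mod 141 = 16. Reached i = s−1 = 1 without hitting −1: 125 is a Miller–Rabin witness and 141 is composite.
The smallest witness among the given bases is 5.

5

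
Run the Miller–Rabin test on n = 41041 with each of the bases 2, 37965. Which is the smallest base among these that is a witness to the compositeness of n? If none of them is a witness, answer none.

n − 1 = 41040 = 2^4 · 2565, so s = 4 and d = 2565.
Base 2: x_0 = 2^2565 mod 41041 = 27994. x_0 is neither 1 nor 41040, so continue squaring. x_1 = 27994^2 mod 41041 = 27182. x_2 = 27182^2 mod 41041 = 1. x_2 = 1 but x_1 ≠ ±1, a nontrivial square root of 1 — 2 is a witness and 41041 is composite.
Base 37965: x_0 = 37965^2565 mod 41041 = 17711. x_0 is neither 1 nor 41040, so continue squaring. x_1 = 17711^2 mod 41041 = 3158. x_2 = 3158^2 mod 41041 = 1. x_2 = 1 but x_1 ≠ ±1, a nontrivial square root of 1 — 37965 is a witness and 41041 is composite.
The smallest witness among the given bases is 2.

2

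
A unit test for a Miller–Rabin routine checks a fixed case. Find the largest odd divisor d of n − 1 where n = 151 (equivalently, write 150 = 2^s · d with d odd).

Halving: 150 → 75; 75 is odd.
So 150 = 2^1 · 75.

75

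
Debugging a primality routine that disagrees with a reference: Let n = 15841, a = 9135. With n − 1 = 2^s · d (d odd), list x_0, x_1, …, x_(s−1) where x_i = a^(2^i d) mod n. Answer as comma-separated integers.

14476, 9828, 7007, 6790, 6790

n − 1 = 15840 = 2^5 · 495, so s = 5 and d = 495.
x_0 = 9135^495 mod 15841 = 14476.
x_1 = 14476^2 mod 15841 = 9828.
x_2 = 9828^2 mod 15841 = 7007.
x_3 = 7007^2 mod 15841 = 6790.
x_4 = 6790^2 mod 15841 = 6790.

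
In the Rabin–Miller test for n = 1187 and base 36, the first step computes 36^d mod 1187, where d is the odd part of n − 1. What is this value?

1

n − 1 = 1186 = 2^1 · 593, so s = 1 and d = 593.
Repeated squaring mod 1187: 36^1 ≡ 36, 36^2 ≡ 109, 36^4 ≡ 11, 36^8 ≡ 121, 36^16 ≡ 397, 36^32 ≡ 925, 36^64 ≡ 985, 36^128 ≡ 446, 36^256 ≡ 687, 36^512 ≡ 730.
593 = 512 + 64 + 16 + 1, so 36^593 ≡ 730·985·397·36 ≡ 1 (mod 1187).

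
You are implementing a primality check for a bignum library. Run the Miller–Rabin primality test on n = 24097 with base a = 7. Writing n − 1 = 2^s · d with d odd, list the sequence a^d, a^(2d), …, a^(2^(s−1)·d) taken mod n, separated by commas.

8081, 23788, 23190, 3351, 24096

n − 1 = 24096 = 2^5 · 753, so s = 5 and d = 753.
x_0 = 7^753 mod 24097 = 8081.
x_1 = 8081^2 mod 24097 = 23788.
x_2 = 23788^2 mod 24097 = 23190.
x_3 = 23190^2 mod 24097 = 3351.
x_4 = 3351^2 mod 24097 = 24096.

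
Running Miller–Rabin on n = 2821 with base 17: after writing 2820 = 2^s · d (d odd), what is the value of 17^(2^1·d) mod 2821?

1

n − 1 = 2820 = 2^2 · 705, so s = 2 and d = 705.
x_0 = 17^705 mod 2821 = 2820.
x_1 = 2820^2 mod 2821 = 1.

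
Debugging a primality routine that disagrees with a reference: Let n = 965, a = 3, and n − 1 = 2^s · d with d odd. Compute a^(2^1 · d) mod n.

9

n − 1 = 964 = 2^2 · 241, so s = 2 and d = 241.
x_0 = 3^241 mod 965 = 3.
x_1 = 3^2 mod 965 = 9.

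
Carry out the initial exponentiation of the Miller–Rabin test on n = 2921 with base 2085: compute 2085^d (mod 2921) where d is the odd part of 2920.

n − 1 = 2920 = 2^3 · 365, so s = 3 and d = 365.
2085^365 mod 2921 = 1293.

1293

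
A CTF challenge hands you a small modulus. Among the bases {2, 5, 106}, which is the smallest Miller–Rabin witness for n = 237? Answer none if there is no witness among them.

2

n − 1 = 236 = 2^2 · 59, so s = 2 and d = 59.
Base 2: x_0 = 2^59 mod 237 = 167. x_0 is neither 1 nor 236, so continue squaring. x_1 = 167^2 mod 237 = 160. Reached i = s−1 = 1 without hitting −1: 2 is a Miller–Rabin witness and 237 is composite.
Base 5: x_0 = 5^59 mod 237 = 20. x_0 is neither 1 nor 236, so continue squaring. x_1 = 20^2 mod 237 = 163. Reached i = s−1 = 1 without hitting −1: 5 is a Miller–Rabin witness and 237 is composite.
Base 106: x_0 = 106^59 mod 237 = 175. x_0 is neither 1 nor 236, so continue squaring. x_1 = 175^2 mod 237 = 52. Reached i = s−1 = 1 without hitting −1: 106 is a Miller–Rabin witness and 237 is composite.
The smallest witness among the given bases is 2.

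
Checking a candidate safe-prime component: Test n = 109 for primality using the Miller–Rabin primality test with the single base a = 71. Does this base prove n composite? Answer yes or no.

no

n − 1 = 108 = 2^2 · 27, so s = 2 and d = 27.
Repeated squaring mod 109: 71^1 ≡ 71, 71^2 ≡ 27, 71^4 ≡ 75, 71^8 ≡ 66, 71^16 ≡ 105.
27 = 16 + 8 + 2 + 1, so 71^27 ≡ 105·66·27·71 ≡ 108 (mod 109).
x_0 = 71^27 mod 109 = 108.
x_0 = 108 ≡ −1, so 71 is not a witness.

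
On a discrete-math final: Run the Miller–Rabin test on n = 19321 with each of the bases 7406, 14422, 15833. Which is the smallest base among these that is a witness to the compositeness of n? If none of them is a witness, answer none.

14422

n − 1 = 19320 = 2^3 · 2415, so s = 3 and d = 2415.
Base 7406: x_0 = 7406^2415 mod 19321 = 19320. x_0 = 19320 ≡ −1, so 7406 is not a witness.
Base 14422: x_0 = 14422^2415 mod 19321 = 18764. x_0 is neither 1 nor 19320, so continue squaring. x_1 = 18764^2 mod 19321 = 1113. x_2 = 1113^2 mod 19321 = 2225. Reached i = s−1 = 2 without hitting −1: 14422 is a Miller–Rabin witness and 19321 is composite.
Base 15833: x_0 = 15833^2415 mod 19321 = 5559. x_0 is neither 1 nor 19320, so continue squaring. x_1 = 5559^2 mod 19321 = 8202. x_2 = 8202^2 mod 19321 = 16403. Reached i = s−1 = 2 without hitting −1: 15833 is a Miller–Rabin witness and 19321 is composite.
The smallest witness among the given bases is 14422.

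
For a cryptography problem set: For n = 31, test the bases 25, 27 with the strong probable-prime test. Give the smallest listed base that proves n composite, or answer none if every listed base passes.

none

n − 1 = 30 = 2^1 · 15, so s = 1 and d = 15.
Base 25: x_0 = 25^15 mod 31 = 1. x_0 = 1, so 25 is not a witness.
Base 27: x_0 = 27^15 mod 31 = 30. x_0 = 30 ≡ −1, so 27 is not a witness.
No listed base is a witness for 31.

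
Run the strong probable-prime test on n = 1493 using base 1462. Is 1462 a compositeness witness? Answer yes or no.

no

n − 1 = 1492 = 2^2 · 373, so s = 2 and d = 373.
x_0 = 1462^373 mod 1493 = 1.
x_0 = 1, so 1462 is not a witness.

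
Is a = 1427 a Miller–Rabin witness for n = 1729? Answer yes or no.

n − 1 = 1728 = 2^6 · 27, so s = 6 and d = 27.
By repeated squaring, 1427^27 ≡ 1728 (mod 1729).
x_0 = 1427^27 mod 1729 = 1728.
x_0 = 1728 ≡ −1, so 1427 is not a witness.

no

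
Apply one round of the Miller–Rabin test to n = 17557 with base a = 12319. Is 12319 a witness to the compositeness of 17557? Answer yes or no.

n − 1 = 17556 = 2^2 · 4389, so s = 2 and d = 4389.
x_0 = 12319^4389 mod 17557 = 9021.
x_0 is neither 1 nor 17556, so continue squaring.
x_1 = 9021^2 mod 17557 = 1746.
Reached i = s−1 = 1 without hitting −1: 12319 is a Miller–Rabin witness and 17557 is composite.

yes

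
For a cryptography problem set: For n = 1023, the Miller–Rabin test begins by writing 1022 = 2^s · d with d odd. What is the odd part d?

511

Halving: 1022 → 511; 511 is odd.
So 1022 = 2^1 · 511.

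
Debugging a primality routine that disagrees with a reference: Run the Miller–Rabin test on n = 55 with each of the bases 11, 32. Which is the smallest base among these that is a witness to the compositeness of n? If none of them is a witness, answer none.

11

n − 1 = 54 = 2^1 · 27, so s = 1 and d = 27.
Base 11: x_0 = 11^27 mod 55 = 11. x_0 ∉ {1, 54} and s = 1, so 11 is a Miller–Rabin witness and 55 is composite.
Base 32: x_0 = 32^27 mod 55 = 43. x_0 ∉ {1, 54} and s = 1, so 32 is a Miller–Rabin witness and 55 is composite.
The smallest witness among the given bases is 11.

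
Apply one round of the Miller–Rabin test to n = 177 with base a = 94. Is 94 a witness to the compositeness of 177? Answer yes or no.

n − 1 = 176 = 2^4 · 11, so s = 4 and d = 11.
x_0 = 94^11 mod 177 = 169.
x_0 is neither 1 nor 176, so continue squaring.
x_1 = 169^2 mod 177 = 64.
x_2 = 64^2 mod 177 = 25.
x_3 = 25^2 mod 177 = 94.
Reached i = s−1 = 3 without hitting −1: 94 is a Miller–Rabin witness and 177 is composite.

yes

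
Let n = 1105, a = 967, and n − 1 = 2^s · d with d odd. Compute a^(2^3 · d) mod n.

n − 1 = 1104 = 2^4 · 69, so s = 4 and d = 69.
Repeated squaring mod 1105: 967^1 ≡ 967, 967^2 ≡ 259, 967^4 ≡ 781, 967^8 ≡ 1, 967^16 ≡ 1, 967^32 ≡ 1, 967^64 ≡ 1.
69 = 64 + 4 + 1, so 967^69 ≡ 1·781·967 ≡ 512 (mod 1105).
x_0 = 512.
x_1 = 512^2 mod 1105 = 259.
x_2 = 259^2 mod 1105 = 781.
x_3 = 781^2 mod 1105 = 1.

1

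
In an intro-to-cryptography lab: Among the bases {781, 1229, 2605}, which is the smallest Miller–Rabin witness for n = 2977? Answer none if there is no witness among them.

1229

n − 1 = 2976 = 2^5 · 93, so s = 5 and d = 93.
Base 781: x_0 = 781^93 mod 2977 = 1. x_0 = 1, so 781 is not a witness.
Base 1229: x_0 = 1229^93 mod 2977 = 2868. x_0 is neither 1 nor 2976, so continue squaring. x_1 = 2868^2 mod 2977 = 2950. x_2 = 2950^2 mod 2977 = 729. x_3 = 729^2 mod 2977 = 1535. x_4 = 1535^2 mod 2977 = 1418. Reached i = s−1 = 4 without hitting −1: 1229 is a Miller–Rabin witness and 2977 is composite.
Base 2605: x_0 = 2605^93 mod 2977 = 1123. x_0 is neither 1 nor 2976, so continue squaring. x_1 = 1123^2 mod 2977 = 1858. x_2 = 1858^2 mod 2977 = 1821. x_3 = 1821^2 mod 2977 = 2640. x_4 = 2640^2 mod 2977 = 443. Reached i = s−1 = 4 without hitting −1: 2605 is a Miller–Rabin witness and 2977 is composite.
The smallest witness among the given bases is 1229.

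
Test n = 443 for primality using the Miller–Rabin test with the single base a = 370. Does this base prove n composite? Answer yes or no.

n − 1 = 442 = 2^1 · 221, so s = 1 and d = 221.
x_0 = 370^221 mod 443 = 1.
x_0 = 1, so 370 is not a witness.

no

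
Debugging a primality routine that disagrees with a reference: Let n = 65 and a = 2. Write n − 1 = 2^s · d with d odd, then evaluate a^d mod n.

2

n − 1 = 64 = 2^6 · 1, so s = 6 and d = 1.
2^1 mod 65 = 2.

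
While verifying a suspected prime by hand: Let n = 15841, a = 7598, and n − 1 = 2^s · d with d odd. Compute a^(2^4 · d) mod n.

n − 1 = 15840 = 2^5 · 495, so s = 5 and d = 495.
x_0 = 7598^495 mod 15841 = 12802.
x_1 = 12802^2 mod 15841 = 218.
x_2 = 218^2 mod 15841 = 1.
x_3 = 1^2 mod 15841 = 1.
x_4 = 1^2 mod 15841 = 1.

1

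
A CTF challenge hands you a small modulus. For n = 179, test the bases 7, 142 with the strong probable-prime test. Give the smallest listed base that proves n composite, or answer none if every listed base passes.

none

n − 1 = 178 = 2^1 · 89, so s = 1 and d = 89.
Base 7: x_0 = 7^89 mod 179 = 178. x_0 = 178 ≡ −1, so 7 is not a witness.
Base 142: x_0 = 142^89 mod 179 = 1. x_0 = 1, so 142 is not a witness.
No listed base is a witness for 179.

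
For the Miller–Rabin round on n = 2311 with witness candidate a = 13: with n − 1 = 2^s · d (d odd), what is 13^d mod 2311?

1

n − 1 = 2310 = 2^1 · 1155, so s = 1 and d = 1155.
Repeated squaring mod 2311: 13^1 ≡ 13, 13^2 ≡ 169, 13^4 ≡ 829, 13^8 ≡ 874, 13^16 ≡ 1246, 13^32 ≡ 1835, 13^64 ≡ 98, 13^128 ≡ 360, 13^256 ≡ 184, 13^512 ≡ 1502, 13^1024 ≡ 468.
1155 = 1024 + 128 + 2 + 1, so 13^1155 ≡ 468·360·169·13 ≡ 1 (mod 2311).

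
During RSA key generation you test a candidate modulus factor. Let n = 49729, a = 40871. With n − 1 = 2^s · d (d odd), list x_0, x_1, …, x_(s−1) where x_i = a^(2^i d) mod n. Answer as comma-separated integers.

4238, 8475, 16949, 33897, 18064, 36127

n − 1 = 49728 = 2^6 · 777, so s = 6 and d = 777.
x_0 = 40871^777 mod 49729 = 4238.
x_1 = 4238^2 mod 49729 = 8475.
x_2 = 8475^2 mod 49729 = 16949.
x_3 = 16949^2 mod 49729 = 33897.
x_4 = 33897^2 mod 49729 = 18064.
x_5 = 18064^2 mod 49729 = 36127.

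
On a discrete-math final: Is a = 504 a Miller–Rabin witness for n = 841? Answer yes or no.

n − 1 = 840 = 2^3 · 105, so s = 3 and d = 105.
x_0 = 504^105 mod 841 = 249.
x_0 is neither 1 nor 840, so continue squaring.
x_1 = 249^2 mod 841 = 608.
x_2 = 608^2 mod 841 = 465.
Reached i = s−1 = 2 without hitting −1: 504 is a Miller–Rabin witness and 841 is composite.

yes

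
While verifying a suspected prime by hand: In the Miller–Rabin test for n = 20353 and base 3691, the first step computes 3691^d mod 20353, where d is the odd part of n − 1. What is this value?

n − 1 = 20352 = 2^7 · 159, so s = 7 and d = 159.
3691^159 mod 20353 = 9062.

9062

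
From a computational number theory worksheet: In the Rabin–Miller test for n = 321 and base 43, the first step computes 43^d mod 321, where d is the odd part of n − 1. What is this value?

n − 1 = 320 = 2^6 · 5, so s = 6 and d = 5.
Repeated squaring mod 321: 43^1 ≡ 43, 43^2 ≡ 244, 43^4 ≡ 151.
5 = 4 + 1, so 43^5 ≡ 151·43 ≡ 73 (mod 321).

73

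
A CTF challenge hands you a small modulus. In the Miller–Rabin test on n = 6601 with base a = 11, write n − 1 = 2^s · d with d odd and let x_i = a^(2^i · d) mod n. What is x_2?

4509

n − 1 = 6600 = 2^3 · 825, so s = 3 and d = 825.
x_0 = 11^825 mod 6601 = 3564.
x_1 = 3564^2 mod 6601 = 1772.
x_2 = 1772^2 mod 6601 = 4509.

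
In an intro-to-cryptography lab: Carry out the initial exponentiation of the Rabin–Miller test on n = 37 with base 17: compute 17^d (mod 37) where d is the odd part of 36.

6

n − 1 = 36 = 2^2 · 9, so s = 2 and d = 9.
17^9 mod 37 = 6.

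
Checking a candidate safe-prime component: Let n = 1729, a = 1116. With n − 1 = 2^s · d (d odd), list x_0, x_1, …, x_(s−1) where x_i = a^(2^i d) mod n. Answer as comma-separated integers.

265, 1065, 1, 1, 1, 1

n − 1 = 1728 = 2^6 · 27, so s = 6 and d = 27.
x_0 = 1116^27 mod 1729 = 265.
x_1 = 265^2 mod 1729 = 1065.
x_2 = 1065^2 mod 1729 = 1.
x_3 = 1^2 mod 1729 = 1.
x_4 = 1^2 mod 1729 = 1.
x_5 = 1^2 mod 1729 = 1.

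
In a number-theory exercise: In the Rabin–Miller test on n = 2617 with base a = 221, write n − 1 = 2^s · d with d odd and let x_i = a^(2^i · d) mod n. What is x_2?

1

n − 1 = 2616 = 2^3 · 327, so s = 3 and d = 327.
x_0 = 221^327 mod 2617 = 1.
x_1 = 1^2 mod 2617 = 1.
x_2 = 1^2 mod 2617 = 1.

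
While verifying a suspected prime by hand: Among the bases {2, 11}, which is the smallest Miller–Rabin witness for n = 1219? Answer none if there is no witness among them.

2

n − 1 = 1218 = 2^1 · 609, so s = 1 and d = 609.
Base 2: x_0 = 2^609 mod 1219 = 867. x_0 ∉ {1, 1218} and s = 1, so 2 is a Miller–Rabin witness and 1219 is composite.
Base 11: x_0 = 11^609 mod 1219 = 378. x_0 ∉ {1, 1218} and s = 1, so 11 is a Miller–Rabin witness and 1219 is composite.
The smallest witness among the given bases is 2.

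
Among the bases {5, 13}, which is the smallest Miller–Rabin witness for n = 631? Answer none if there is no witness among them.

none

n − 1 = 630 = 2^1 · 315, so s = 1 and d = 315.
Base 5: x_0 = 5^315 mod 631 = 1. x_0 = 1, so 5 is not a witness.
Base 13: x_0 = 13^315 mod 631 = 630. x_0 = 630 ≡ −1, so 13 is not a witness.
No listed base is a witness for 631.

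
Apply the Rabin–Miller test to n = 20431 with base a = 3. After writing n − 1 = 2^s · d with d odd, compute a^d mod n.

n − 1 = 20430 = 2^1 · 10215, so s = 1 and d = 10215.
3^10215 mod 20431 = 20430.

20430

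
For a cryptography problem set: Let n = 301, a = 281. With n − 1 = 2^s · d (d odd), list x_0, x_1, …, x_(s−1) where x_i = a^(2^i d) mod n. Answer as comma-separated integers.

n − 1 = 300 = 2^2 · 75, so s = 2 and d = 75.
x_0 = 281^75 mod 301 = 274.
x_1 = 274^2 mod 301 = 127.

274, 127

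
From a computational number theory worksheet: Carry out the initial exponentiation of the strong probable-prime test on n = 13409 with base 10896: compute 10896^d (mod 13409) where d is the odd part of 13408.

2708

n − 1 = 13408 = 2^5 · 419, so s = 5 and d = 419.
10896^419 mod 13409 = 2708.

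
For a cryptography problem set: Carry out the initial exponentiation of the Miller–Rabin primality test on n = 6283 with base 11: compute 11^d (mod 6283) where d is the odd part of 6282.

n − 1 = 6282 = 2^1 · 3141, so s = 1 and d = 3141.
11^3141 mod 6283 = 1658.

1658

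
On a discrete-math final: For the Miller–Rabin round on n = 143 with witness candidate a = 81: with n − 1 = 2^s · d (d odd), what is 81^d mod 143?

48

n − 1 = 142 = 2^1 · 71, so s = 1 and d = 71.
81^71 mod 143 = 48.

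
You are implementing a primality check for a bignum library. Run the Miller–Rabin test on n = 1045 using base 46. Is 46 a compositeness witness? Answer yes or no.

yes

n − 1 = 1044 = 2^2 · 261, so s = 2 and d = 261.
x_0 = 46^261 mod 1045 = 816.
x_0 is neither 1 nor 1044, so continue squaring.
x_1 = 816^2 mod 1045 = 191.
Reached i = s−1 = 1 without hitting −1: 46 is a Miller–Rabin witness and 1045 is composite.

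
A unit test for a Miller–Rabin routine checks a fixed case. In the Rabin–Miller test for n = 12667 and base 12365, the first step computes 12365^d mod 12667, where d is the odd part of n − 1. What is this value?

7411

n − 1 = 12666 = 2^1 · 6333, so s = 1 and d = 6333.
Repeated squaring mod 12667: 12365^1 ≡ 12365, 12365^2 ≡ 2535, 12365^4 ≡ 4056, 12365^8 ≡ 9370, 12365^16 ≡ 1923, 12365^32 ≡ 11832, 12365^64 ≡ 540, 12365^128 ≡ 259, 12365^256 ≡ 3746, 12365^512 ≡ 10147, 12365^1024 ≡ 4233, 12365^2048 ≡ 7151, 12365^4096 ≡ 122.
6333 = 4096 + 2048 + 128 + 32 + 16 + 8 + 4 + 1, so 12365^6333 ≡ 122·7151·259·11832·1923·9370·4056·12365 ≡ 7411 (mod 12667).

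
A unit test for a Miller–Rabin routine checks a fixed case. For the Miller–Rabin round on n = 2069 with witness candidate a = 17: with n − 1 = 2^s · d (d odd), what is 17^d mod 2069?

164

n − 1 = 2068 = 2^2 · 517, so s = 2 and d = 517.
By repeated squaring, 17^517 ≡ 164 (mod 2069).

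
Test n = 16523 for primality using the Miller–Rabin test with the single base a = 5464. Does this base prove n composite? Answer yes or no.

yes

n − 1 = 16522 = 2^1 · 8261, so s = 1 and d = 8261.
Repeated squaring mod 16523: 5464^1 ≡ 5464, 5464^2 ≡ 14758, 5464^4 ≡ 8901, 5464^8 ≡ 16, 5464^16 ≡ 256, 5464^32 ≡ 15967, 5464^64 ≡ 11722, 5464^128 ≡ 16, 5464^256 ≡ 256, 5464^512 ≡ 15967, 5464^1024 ≡ 11722, 5464^2048 ≡ 16, 5464^4096 ≡ 256, 5464^8192 ≡ 15967.
8261 = 8192 + 64 + 4 + 1, so 5464^8261 ≡ 15967·11722·8901·5464 ≡ 6549 (mod 16523).
x_0 = 5464^8261 mod 16523 = 6549.
x_0 ∉ {1, 16522} and s = 1, so 5464 is a Miller–Rabin witness and 16523 is composite.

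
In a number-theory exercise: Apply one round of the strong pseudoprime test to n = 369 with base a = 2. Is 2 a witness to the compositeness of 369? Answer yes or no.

yes

n − 1 = 368 = 2^4 · 23, so s = 4 and d = 23.
x_0 = 2^23 mod 369 = 131.
x_0 is neither 1 nor 368, so continue squaring.
x_1 = 131^2 mod 369 = 187.
x_2 = 187^2 mod 369 = 283.
x_3 = 283^2 mod 369 = 16.
Reached i = s−1 = 3 without hitting −1: 2 is a Miller–Rabin witness and 369 is composite.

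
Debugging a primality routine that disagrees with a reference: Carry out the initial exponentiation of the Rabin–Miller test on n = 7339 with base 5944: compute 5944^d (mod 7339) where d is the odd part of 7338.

3689

n − 1 = 7338 = 2^1 · 3669, so s = 1 and d = 3669.
5944^3669 mod 7339 = 3689.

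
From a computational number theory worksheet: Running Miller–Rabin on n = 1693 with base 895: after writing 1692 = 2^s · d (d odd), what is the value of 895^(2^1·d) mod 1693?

n − 1 = 1692 = 2^2 · 423, so s = 2 and d = 423.
x_0 = 895^423 mod 1693 = 1601.
x_1 = 1601^2 mod 1693 = 1692.

1692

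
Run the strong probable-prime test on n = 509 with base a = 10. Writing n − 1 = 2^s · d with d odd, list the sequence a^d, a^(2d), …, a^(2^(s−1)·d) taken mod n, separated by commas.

n − 1 = 508 = 2^2 · 127, so s = 2 and d = 127.
x_0 = 10^127 mod 509 = 208.
x_1 = 208^2 mod 509 = 508.

208, 508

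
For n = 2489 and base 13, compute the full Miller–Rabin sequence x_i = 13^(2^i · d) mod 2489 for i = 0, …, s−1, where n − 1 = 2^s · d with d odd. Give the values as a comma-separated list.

1173, 2001, 1689

n − 1 = 2488 = 2^3 · 311, so s = 3 and d = 311.
x_0 = 13^311 mod 2489 = 1173.
x_1 = 1173^2 mod 2489 = 2001.
x_2 = 2001^2 mod 2489 = 1689.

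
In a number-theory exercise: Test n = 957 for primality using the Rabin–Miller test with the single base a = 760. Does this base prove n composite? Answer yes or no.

n − 1 = 956 = 2^2 · 239, so s = 2 and d = 239.
Repeated squaring mod 957: 760^1 ≡ 760, 760^2 ≡ 529, 760^4 ≡ 397, 760^8 ≡ 661, 760^16 ≡ 529, 760^32 ≡ 397, 760^64 ≡ 661, 760^128 ≡ 529.
239 = 128 + 64 + 32 + 8 + 4 + 2 + 1, so 760^239 ≡ 529·661·397·661·397·529·760 ≡ 760 (mod 957).
x_0 = 760^239 mod 957 = 760.
x_0 is neither 1 nor 956, so continue squaring.
x_1 = 760^2 mod 957 = 529.
Reached i = s−1 = 1 without hitting −1: 760 is a Miller–Rabin witness and 957 is composite.

yes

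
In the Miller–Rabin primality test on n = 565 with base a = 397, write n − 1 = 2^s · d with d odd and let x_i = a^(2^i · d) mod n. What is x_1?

n − 1 = 564 = 2^2 · 141, so s = 2 and d = 141.
Repeated squaring mod 565: 397^1 ≡ 397, 397^2 ≡ 539, 397^4 ≡ 111, 397^8 ≡ 456, 397^16 ≡ 16, 397^32 ≡ 256, 397^64 ≡ 561, 397^128 ≡ 16.
141 = 128 + 8 + 4 + 1, so 397^141 ≡ 16·456·111·397 ≡ 147 (mod 565).
x_0 = 147.
x_1 = 147^2 mod 565 = 139.

139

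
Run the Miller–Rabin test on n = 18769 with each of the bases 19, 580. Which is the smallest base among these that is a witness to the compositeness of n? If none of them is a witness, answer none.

n − 1 = 18768 = 2^4 · 1173, so s = 4 and d = 1173.
Base 19: x_0 = 19^1173 mod 18769 = 6613. x_0 is neither 1 nor 18768, so continue squaring. x_1 = 6613^2 mod 18769 = 18768. x_1 ≡ −1, so 19 is not a witness.
Base 580: x_0 = 580^1173 mod 18769 = 237. x_0 is neither 1 nor 18768, so continue squaring. x_1 = 237^2 mod 18769 = 18631. x_2 = 18631^2 mod 18769 = 275. x_3 = 275^2 mod 18769 = 549. Reached i = s−1 = 3 without hitting −1: 580 is a Miller–Rabin witness and 18769 is composite.
The smallest witness among the given bases is 580.

580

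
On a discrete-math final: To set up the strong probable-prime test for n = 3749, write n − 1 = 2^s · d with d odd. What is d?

Halving: 3748 → 1874 → 937; 937 is odd.
So 3748 = 2^2 · 937.

937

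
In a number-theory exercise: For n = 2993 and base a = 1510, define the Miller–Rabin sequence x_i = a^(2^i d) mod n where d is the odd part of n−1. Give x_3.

n − 1 = 2992 = 2^4 · 187, so s = 4 and d = 187.
Repeated squaring mod 2993: 1510^1 ≡ 1510, 1510^2 ≡ 2427, 1510^4 ≡ 105, 1510^8 ≡ 2046, 1510^16 ≡ 1902, 1510^32 ≡ 2060, 1510^64 ≡ 2519, 1510^128 ≡ 201.
187 = 128 + 32 + 16 + 8 + 2 + 1, so 1510^187 ≡ 201·2060·1902·2046·2427·1510 ≡ 1206 (mod 2993).
x_0 = 1206.
x_1 = 1206^2 mod 2993 = 2831.
x_2 = 2831^2 mod 2993 = 2300.
x_3 = 2300^2 mod 2993 = 1369.

1369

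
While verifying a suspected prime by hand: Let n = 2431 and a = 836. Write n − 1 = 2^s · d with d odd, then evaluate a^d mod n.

363

n − 1 = 2430 = 2^1 · 1215, so s = 1 and d = 1215.
836^1215 mod 2431 = 363.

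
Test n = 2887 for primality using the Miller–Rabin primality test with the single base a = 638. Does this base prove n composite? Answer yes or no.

n − 1 = 2886 = 2^1 · 1443, so s = 1 and d = 1443.
x_0 = 638^1443 mod 2887 = 2886.
x_0 = 2886 ≡ −1, so 638 is not a witness.

no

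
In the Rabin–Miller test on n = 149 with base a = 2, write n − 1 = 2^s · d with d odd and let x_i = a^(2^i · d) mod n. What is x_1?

n − 1 = 148 = 2^2 · 37, so s = 2 and d = 37.
x_0 = 2^37 mod 149 = 105.
x_1 = 105^2 mod 149 = 148.

148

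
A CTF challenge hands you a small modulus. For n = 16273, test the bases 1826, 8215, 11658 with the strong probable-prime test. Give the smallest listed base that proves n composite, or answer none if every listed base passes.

none

n − 1 = 16272 = 2^4 · 1017, so s = 4 and d = 1017.
Base 1826: x_0 = 1826^1017 mod 16273 = 10451. x_0 is neither 1 nor 16272, so continue squaring. x_1 = 10451^2 mod 16273 = 15298. x_2 = 15298^2 mod 16273 = 6791. x_3 = 6791^2 mod 16273 = 16272. x_3 ≡ −1, so 1826 is not a witness.
Base 8215: x_0 = 8215^1017 mod 16273 = 5822. x_0 is neither 1 nor 16272, so continue squaring. x_1 = 5822^2 mod 16273 = 15298. x_2 = 15298^2 mod 16273 = 6791. x_3 = 6791^2 mod 16273 = 16272. x_3 ≡ −1, so 8215 is not a witness.
Base 11658: x_0 = 11658^1017 mod 16273 = 6791. x_0 is neither 1 nor 16272, so continue squaring. x_1 = 6791^2 mod 16273 = 16272. x_1 ≡ −1, so 11658 is not a witness.
No listed base is a witness for 16273.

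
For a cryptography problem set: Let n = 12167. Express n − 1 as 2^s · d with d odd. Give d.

6083

Halving: 12166 → 6083; 6083 is odd.
So 12166 = 2^1 · 6083.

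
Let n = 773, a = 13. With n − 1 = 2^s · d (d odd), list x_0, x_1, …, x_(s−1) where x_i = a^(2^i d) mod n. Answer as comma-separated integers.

n − 1 = 772 = 2^2 · 193, so s = 2 and d = 193.
x_0 = 13^193 mod 773 = 456.
x_1 = 456^2 mod 773 = 772.

456, 772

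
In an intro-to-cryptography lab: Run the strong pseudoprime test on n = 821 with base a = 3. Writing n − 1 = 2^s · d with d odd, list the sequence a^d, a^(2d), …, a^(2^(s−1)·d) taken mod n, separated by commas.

n − 1 = 820 = 2^2 · 205, so s = 2 and d = 205.
x_0 = 3^205 mod 821 = 295.
x_1 = 295^2 mod 821 = 820.

295, 820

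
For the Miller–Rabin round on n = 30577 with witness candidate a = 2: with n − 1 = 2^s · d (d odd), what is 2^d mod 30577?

n − 1 = 30576 = 2^4 · 1911, so s = 4 and d = 1911.
Repeated squaring mod 30577: 2^1 ≡ 2, 2^2 ≡ 4, 2^4 ≡ 16, 2^8 ≡ 256, 2^16 ≡ 4382, 2^32 ≡ 30145, 2^64 ≡ 3162, 2^128 ≡ 30142, 2^256 ≡ 5763, 2^512 ≡ 5547, 2^1024 ≡ 8747.
1911 = 1024 + 512 + 256 + 64 + 32 + 16 + 4 + 2 + 1, so 2^1911 ≡ 8747·5547·5763·3162·30145·4382·16·4·2 ≡ 510 (mod 30577).

510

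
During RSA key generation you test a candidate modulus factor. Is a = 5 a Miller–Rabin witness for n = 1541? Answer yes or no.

n − 1 = 1540 = 2^2 · 385, so s = 2 and d = 385.
By repeated squaring, 5^385 ≡ 1540 (mod 1541).
x_0 = 5^385 mod 1541 = 1540.
x_0 = 1540 ≡ −1, so 5 is not a witness.

no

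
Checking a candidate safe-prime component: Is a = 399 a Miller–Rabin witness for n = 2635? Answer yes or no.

yes

n − 1 = 2634 = 2^1 · 1317, so s = 1 and d = 1317.
Repeated squaring mod 2635: 399^1 ≡ 399, 399^2 ≡ 1101, 399^4 ≡ 101, 399^8 ≡ 2296, 399^16 ≡ 1616, 399^32 ≡ 171, 399^64 ≡ 256, 399^128 ≡ 2296, 399^256 ≡ 1616, 399^512 ≡ 171, 399^1024 ≡ 256.
1317 = 1024 + 256 + 32 + 4 + 1, so 399^1317 ≡ 256·1616·171·101·399 ≡ 604 (mod 2635).
x_0 = 399^1317 mod 2635 = 604.
x_0 ∉ {1, 2634} and s = 1, so 399 is a Miller–Rabin witness and 2635 is composite.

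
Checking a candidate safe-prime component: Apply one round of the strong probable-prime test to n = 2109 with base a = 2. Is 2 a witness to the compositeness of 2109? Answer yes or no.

yes

n − 1 = 2108 = 2^2 · 527, so s = 2 and d = 527.
x_0 = 2^527 mod 2109 = 1115.
x_0 is neither 1 nor 2108, so continue squaring.
x_1 = 1115^2 mod 2109 = 1024.
Reached i = s−1 = 1 without hitting −1: 2 is a Miller–Rabin witness and 2109 is composite.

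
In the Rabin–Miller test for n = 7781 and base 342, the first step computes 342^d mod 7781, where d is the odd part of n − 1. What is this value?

1024

n − 1 = 7780 = 2^2 · 1945, so s = 2 and d = 1945.
342^1945 mod 7781 = 1024.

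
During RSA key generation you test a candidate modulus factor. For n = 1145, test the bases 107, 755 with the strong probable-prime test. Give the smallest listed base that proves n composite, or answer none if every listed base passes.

755

n − 1 = 1144 = 2^3 · 143, so s = 3 and d = 143.
Base 107: x_0 = 107^143 mod 1145 = 1038. x_0 is neither 1 nor 1144, so continue squaring. x_1 = 1038^2 mod 1145 = 1144. x_1 ≡ −1, so 107 is not a witness.
Base 755: x_0 = 755^143 mod 1145 = 645. x_0 is neither 1 nor 1144, so continue squaring. x_1 = 645^2 mod 1145 = 390. x_2 = 390^2 mod 1145 = 960. Reached i = s−1 = 2 without hitting −1: 755 is a Miller–Rabin witness and 1145 is composite.
The smallest witness among the given bases is 755.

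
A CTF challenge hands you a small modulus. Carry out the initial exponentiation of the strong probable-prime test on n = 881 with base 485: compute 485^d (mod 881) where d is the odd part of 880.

387

n − 1 = 880 = 2^4 · 55, so s = 4 and d = 55.
485^55 mod 881 = 387.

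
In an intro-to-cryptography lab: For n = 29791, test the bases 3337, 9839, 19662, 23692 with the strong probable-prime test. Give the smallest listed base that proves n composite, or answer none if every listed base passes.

3337

n − 1 = 29790 = 2^1 · 14895, so s = 1 and d = 14895.
Base 3337: x_0 = 3337^14895 mod 29791 = 16989. x_0 ∉ {1, 29790} and s = 1, so 3337 is a Miller–Rabin witness and 29791 is composite.
Base 9839: x_0 = 9839^14895 mod 29791 = 24985. x_0 ∉ {1, 29790} and s = 1, so 9839 is a Miller–Rabin witness and 29791 is composite.
Base 19662: x_0 = 19662^14895 mod 29791 = 25359. x_0 ∉ {1, 29790} and s = 1, so 19662 is a Miller–Rabin witness and 29791 is composite.
Base 23692: x_0 = 23692^14895 mod 29791 = 28831. x_0 ∉ {1, 29790} and s = 1, so 23692 is a Miller–Rabin witness and 29791 is composite.
The smallest witness among the given bases is 3337.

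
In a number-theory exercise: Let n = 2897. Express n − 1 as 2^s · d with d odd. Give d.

181

Halving: 2896 → 1448 → 724 → 362 → 181; 181 is odd.
So 2896 = 2^4 · 181.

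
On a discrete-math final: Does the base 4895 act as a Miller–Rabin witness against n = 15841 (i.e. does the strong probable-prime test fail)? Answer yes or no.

n − 1 = 15840 = 2^5 · 495, so s = 5 and d = 495.
x_0 = 4895^495 mod 15841 = 1.
x_0 = 1, so 4895 is not a witness.

no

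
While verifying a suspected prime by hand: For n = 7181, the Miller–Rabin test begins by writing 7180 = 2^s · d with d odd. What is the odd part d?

Halving: 7180 → 3590 → 1795; 1795 is odd.
So 7180 = 2^2 · 1795.

1795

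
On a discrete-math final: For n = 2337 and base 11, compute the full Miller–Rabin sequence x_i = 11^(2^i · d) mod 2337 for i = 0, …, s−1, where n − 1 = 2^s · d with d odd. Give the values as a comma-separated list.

239, 1033, 1417, 406, 1246

n − 1 = 2336 = 2^5 · 73, so s = 5 and d = 73.
x_0 = 11^73 mod 2337 = 239.
x_1 = 239^2 mod 2337 = 1033.
x_2 = 1033^2 mod 2337 = 1417.
x_3 = 1417^2 mod 2337 = 406.
x_4 = 406^2 mod 2337 = 1246.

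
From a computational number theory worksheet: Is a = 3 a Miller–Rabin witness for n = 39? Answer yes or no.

yes

n − 1 = 38 = 2^1 · 19, so s = 1 and d = 19.
Repeated squaring mod 39: 3^1 ≡ 3, 3^2 ≡ 9, 3^4 ≡ 3, 3^8 ≡ 9, 3^16 ≡ 3.
19 = 16 + 2 + 1, so 3^19 ≡ 3·9·3 ≡ 3 (mod 39).
x_0 = 3^19 mod 39 = 3.
x_0 ∉ {1, 38} and s = 1, so 3 is a Miller–Rabin witness and 39 is composite.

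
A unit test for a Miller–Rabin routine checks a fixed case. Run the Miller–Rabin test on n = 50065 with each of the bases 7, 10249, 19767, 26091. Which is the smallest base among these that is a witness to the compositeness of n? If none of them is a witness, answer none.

n − 1 = 50064 = 2^4 · 3129, so s = 4 and d = 3129.
Base 7: x_0 = 7^3129 mod 50065 = 1217. x_0 is neither 1 nor 50064, so continue squaring. x_1 = 1217^2 mod 50065 = 29204. x_2 = 29204^2 mod 50065 = 16341. x_3 = 16341^2 mod 50065 = 31636. Reached i = s−1 = 3 without hitting −1: 7 is a Miller–Rabin witness and 50065 is composite.
Base 10249: x_0 = 10249^3129 mod 50065 = 37619. x_0 is neither 1 nor 50064, so continue squaring. x_1 = 37619^2 mod 50065 = 1806. x_2 = 1806^2 mod 50065 = 7411. x_3 = 7411^2 mod 50065 = 1616. Reached i = s−1 = 3 without hitting −1: 10249 is a Miller–Rabin witness and 50065 is composite.
Base 19767: x_0 = 19767^3129 mod 50065 = 15942. x_0 is neither 1 nor 50064, so continue squaring. x_1 = 15942^2 mod 50065 = 17424. x_2 = 17424^2 mod 50065 = 1616. x_3 = 1616^2 mod 50065 = 8076. Reached i = s−1 = 3 without hitting −1: 19767 is a Miller–Rabin witness and 50065 is composite.
Base 26091: x_0 = 26091^3129 mod 50065 = 24901. x_0 is neither 1 nor 50064, so continue squaring. x_1 = 24901^2 mod 50065 = 4776. x_2 = 4776^2 mod 50065 = 30601. x_3 = 30601^2 mod 50065 = 5441. Reached i = s−1 = 3 without hitting −1: 26091 is a Miller–Rabin witness and 50065 is composite.
The smallest witness among the given bases is 7.

7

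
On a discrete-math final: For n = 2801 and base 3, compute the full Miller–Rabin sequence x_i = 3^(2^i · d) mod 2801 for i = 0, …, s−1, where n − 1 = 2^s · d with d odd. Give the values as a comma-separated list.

24, 576, 1258, 2800

n − 1 = 2800 = 2^4 · 175, so s = 4 and d = 175.
x_0 = 3^175 mod 2801 = 24.
x_1 = 24^2 mod 2801 = 576.
x_2 = 576^2 mod 2801 = 1258.
x_3 = 1258^2 mod 2801 = 2800.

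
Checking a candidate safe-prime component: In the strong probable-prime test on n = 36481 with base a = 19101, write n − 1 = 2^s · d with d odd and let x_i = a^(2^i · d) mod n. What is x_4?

n − 1 = 36480 = 2^7 · 285, so s = 7 and d = 285.
x_0 = 19101^285 mod 36481 = 7832.
x_1 = 7832^2 mod 36481 = 15663.
x_2 = 15663^2 mod 36481 = 31325.
x_3 = 31325^2 mod 36481 = 26168.
x_4 = 26168^2 mod 36481 = 15854.

15854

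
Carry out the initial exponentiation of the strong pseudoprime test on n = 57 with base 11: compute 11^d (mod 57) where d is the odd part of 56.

11

n − 1 = 56 = 2^3 · 7, so s = 3 and d = 7.
11^7 mod 57 = 11.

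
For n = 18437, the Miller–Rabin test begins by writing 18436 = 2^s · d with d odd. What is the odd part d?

4609

Halving: 18436 → 9218 → 4609; 4609 is odd.
So 18436 = 2^2 · 4609.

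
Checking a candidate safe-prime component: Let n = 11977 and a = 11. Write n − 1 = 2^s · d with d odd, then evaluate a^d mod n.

n − 1 = 11976 = 2^3 · 1497, so s = 3 and d = 1497.
Repeated squaring mod 11977: 11^1 ≡ 11, 11^2 ≡ 121, 11^4 ≡ 2664, 11^8 ≡ 6512, 11^16 ≡ 7564, 11^32 ≡ 11944, 11^64 ≡ 1089, 11^128 ≡ 198, 11^256 ≡ 3273, 11^512 ≡ 5091, 11^1024 ≡ 53.
1497 = 1024 + 256 + 128 + 64 + 16 + 8 + 1, so 11^1497 ≡ 53·3273·198·1089·7564·6512·11 ≡ 6749 (mod 11977).

6749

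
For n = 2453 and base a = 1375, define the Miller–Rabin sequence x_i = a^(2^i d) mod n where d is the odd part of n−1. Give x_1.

n − 1 = 2452 = 2^2 · 613, so s = 2 and d = 613.
Repeated squaring mod 2453: 1375^1 ≡ 1375, 1375^2 ≡ 1815, 1375^4 ≡ 2299, 1375^8 ≡ 1639, 1375^16 ≡ 286, 1375^32 ≡ 847, 1375^64 ≡ 1133, 1375^128 ≡ 770, 1375^256 ≡ 1727, 1375^512 ≡ 2134.
613 = 512 + 64 + 32 + 4 + 1, so 1375^613 ≡ 2134·1133·847·2299·1375 ≡ 1551 (mod 2453).
x_0 = 1551.
x_1 = 1551^2 mod 2453 = 1661.

1661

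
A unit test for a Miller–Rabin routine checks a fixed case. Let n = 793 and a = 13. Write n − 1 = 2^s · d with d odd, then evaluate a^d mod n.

611

n − 1 = 792 = 2^3 · 99, so s = 3 and d = 99.
By repeated squaring, 13^99 ≡ 611 (mod 793).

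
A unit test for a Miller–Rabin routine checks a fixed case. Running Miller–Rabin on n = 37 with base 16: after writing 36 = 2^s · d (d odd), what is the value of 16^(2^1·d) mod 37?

1

n − 1 = 36 = 2^2 · 9, so s = 2 and d = 9.
Repeated squaring mod 37: 16^1 ≡ 16, 16^2 ≡ 34, 16^4 ≡ 9, 16^8 ≡ 7.
9 = 8 + 1, so 16^9 ≡ 7·16 ≡ 1 (mod 37).
x_0 = 1.
x_1 = 1^2 mod 37 = 1.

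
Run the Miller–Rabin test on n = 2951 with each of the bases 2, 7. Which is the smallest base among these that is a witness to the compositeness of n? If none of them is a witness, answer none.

2

n − 1 = 2950 = 2^1 · 1475, so s = 1 and d = 1475.
Base 2: x_0 = 2^1475 mod 2951 = 163. x_0 ∉ {1, 2950} and s = 1, so 2 is a Miller–Rabin witness and 2951 is composite.
Base 7: x_0 = 7^1475 mod 2951 = 1198. x_0 ∉ {1, 2950} and s = 1, so 7 is a Miller–Rabin witness and 2951 is composite.
The smallest witness among the given bases is 2.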